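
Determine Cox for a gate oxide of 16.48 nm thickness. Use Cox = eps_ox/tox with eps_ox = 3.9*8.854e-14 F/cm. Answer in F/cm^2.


Step 1: eps_ox = 3.9 * 8.854e-14 = 3.45306e-13 F/cm
Step 2: tox in cm = 16.48 nm * 1e-7 = 1.6480e-06 cm
Step 3: Cox = 3.45306e-13 / 1.6480e-06 = 2.10e-07 F/cm^2

2.10e-07


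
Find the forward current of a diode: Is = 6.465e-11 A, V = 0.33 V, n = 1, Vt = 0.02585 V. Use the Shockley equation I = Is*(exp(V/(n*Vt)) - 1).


Step 1: V/(n*Vt) = 0.33/(1*0.02585) = 12.7660
Step 2: exp(12.7660) = 3.5011e+05
Step 3: I = 6.465e-11 * (3.5011e+05 - 1) = 2.26e-05 A

2.26e-05


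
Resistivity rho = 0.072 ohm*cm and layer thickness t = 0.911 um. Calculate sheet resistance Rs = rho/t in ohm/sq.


Step 1: Convert thickness to cm: t = 0.911 um = 9.1100e-05 cm
Step 2: Rs = rho / t = 0.072 / 9.1100e-05
Step 3: Rs = 790.3 ohm/sq

790.3


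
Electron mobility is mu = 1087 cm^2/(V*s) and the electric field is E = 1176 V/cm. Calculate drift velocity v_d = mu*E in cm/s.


Step 1: v_d = mu * E
Step 2: v_d = 1087 * 1176 = 1278312
Step 3: v_d = 1.28e+06 cm/s

1.28e+06


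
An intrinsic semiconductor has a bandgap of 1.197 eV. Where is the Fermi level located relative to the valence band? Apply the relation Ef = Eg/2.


Step 1: For an intrinsic semiconductor, the Fermi level sits at midgap.
Step 2: Ef = Eg / 2 = 1.197 / 2 = 0.5985 eV

0.5985


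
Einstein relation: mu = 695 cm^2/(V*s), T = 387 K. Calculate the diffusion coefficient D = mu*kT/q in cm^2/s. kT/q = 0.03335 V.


Step 1: D = mu * (kT/q)
Step 2: D = 695 * 0.03335
Step 3: D = 23.18 cm^2/s

23.18


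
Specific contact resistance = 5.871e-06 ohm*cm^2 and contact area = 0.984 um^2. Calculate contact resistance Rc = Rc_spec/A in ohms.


Step 1: Convert area to cm^2: 0.984 um^2 = 9.8400e-09 cm^2
Step 2: Rc = Rc_spec / A = 5.871e-06 / 9.8400e-09
Step 3: Rc = 5.97e+02 ohms

5.97e+02


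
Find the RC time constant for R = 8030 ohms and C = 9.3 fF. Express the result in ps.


Step 1: tau = R * C
Step 2: tau = 8030 * 9.3 fF = 8030 * 9.3e-15 F
Step 3: tau = 7.4679e-11 s = 74.679 ps

74.679


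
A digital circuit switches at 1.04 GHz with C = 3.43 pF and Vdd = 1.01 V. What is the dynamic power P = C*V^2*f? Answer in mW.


Step 1: V^2 = 1.01^2 = 1.0201 V^2
Step 2: P = C*V^2*f = 3.43e-12 F * 1.0201 * 1.04e9 Hz
Step 3: P = 3.63890072e-03 W
Step 4: P = 3.639 mW

3.639


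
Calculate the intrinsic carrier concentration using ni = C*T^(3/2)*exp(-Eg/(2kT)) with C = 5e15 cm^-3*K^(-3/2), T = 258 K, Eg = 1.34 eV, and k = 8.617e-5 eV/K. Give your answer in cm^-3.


Step 1: Compute kT = 8.617e-5 * 258 = 0.02223186 eV
Step 2: Exponent = -Eg/(2kT) = -1.34/(2*0.02223186) = -30.13693
Step 3: T^(3/2) = 258^1.5 = 4144.09
Step 4: ni = 5e15 * 4144.09 * exp(-30.13693) = 1.69e+06 cm^-3

1.69e+06


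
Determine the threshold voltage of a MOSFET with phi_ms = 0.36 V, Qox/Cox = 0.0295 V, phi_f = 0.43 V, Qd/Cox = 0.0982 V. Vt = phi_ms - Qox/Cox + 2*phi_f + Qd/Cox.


Step 1: Vt = phi_ms - Qox/Cox + 2*phi_f + Qd/Cox
Step 2: Vt = 0.36 - 0.0295 + 2*0.43 + 0.0982
Step 3: Vt = 0.36 - 0.0295 + 0.86 + 0.0982
Step 4: Vt = 1.2887 V

1.2887


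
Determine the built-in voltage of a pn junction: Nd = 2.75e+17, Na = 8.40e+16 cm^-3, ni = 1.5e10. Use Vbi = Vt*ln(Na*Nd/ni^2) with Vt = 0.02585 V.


Step 1: Compute Na*Nd/ni^2 = 8.40e+16 * 2.75e+17 / (1.5e10)^2 = 1.0267e+14
Step 2: ln(1.0267e+14) = 32.2625
Step 3: Vbi = 0.02585 * 32.2625 = 0.834 V

0.834


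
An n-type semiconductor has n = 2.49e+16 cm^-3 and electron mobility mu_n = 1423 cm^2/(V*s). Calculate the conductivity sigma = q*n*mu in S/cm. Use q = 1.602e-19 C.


Step 1: sigma = q * n * mu
Step 2: sigma = 1.602e-19 * 2.49e+16 * 1423
Step 3: sigma = 5.676e+00 S/cm

5.676e+00


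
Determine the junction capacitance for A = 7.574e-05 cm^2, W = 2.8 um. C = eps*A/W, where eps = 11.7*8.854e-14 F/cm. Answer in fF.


Step 1: eps_Si = 11.7 * 8.854e-14 = 1.035918e-12 F/cm
Step 2: W in cm = 2.8 * 1e-4 = 2.80e-04 cm
Step 3: C = 1.035918e-12 * 7.574e-05 / 2.80e-04 = 2.802158e-13 F
Step 4: C = 280.22 fF

280.22


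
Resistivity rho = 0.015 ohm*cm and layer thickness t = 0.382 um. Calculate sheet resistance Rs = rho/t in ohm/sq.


Step 1: Convert thickness to cm: t = 0.382 um = 3.8200e-05 cm
Step 2: Rs = rho / t = 0.015 / 3.8200e-05
Step 3: Rs = 392.7 ohm/sq

392.7


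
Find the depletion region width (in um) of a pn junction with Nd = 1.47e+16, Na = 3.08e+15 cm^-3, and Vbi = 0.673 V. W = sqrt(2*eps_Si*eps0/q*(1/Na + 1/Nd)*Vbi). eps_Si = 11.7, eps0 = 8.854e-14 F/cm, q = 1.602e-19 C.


Step 1: 1/Na + 1/Nd = 1/3.08e+15 + 1/1.47e+16 = 3.92703e-16
Step 2: 2*eps*eps0/q = 2*11.7*8.854e-14/1.602e-19 = 1.293281e+07
Step 3: W^2 = 1.293281e+07 * 3.92703e-16 * 0.673 = 3.41800e-09
Step 4: W = sqrt(3.41800e-09) = 5.846e-05 cm = 0.5846 um

0.5846


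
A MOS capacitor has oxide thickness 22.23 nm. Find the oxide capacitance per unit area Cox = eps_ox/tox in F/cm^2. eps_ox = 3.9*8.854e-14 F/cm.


Step 1: eps_ox = 3.9 * 8.854e-14 = 3.45306e-13 F/cm
Step 2: tox in cm = 22.23 nm * 1e-7 = 2.2230e-06 cm
Step 3: Cox = 3.45306e-13 / 2.2230e-06 = 1.55e-07 F/cm^2

1.55e-07


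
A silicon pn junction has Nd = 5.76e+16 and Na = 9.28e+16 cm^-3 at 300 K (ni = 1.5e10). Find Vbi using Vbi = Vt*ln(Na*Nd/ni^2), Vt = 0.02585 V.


Step 1: Compute Na*Nd/ni^2 = 9.28e+16 * 5.76e+16 / (1.5e10)^2 = 2.3757e+13
Step 2: ln(2.3757e+13) = 30.7989
Step 3: Vbi = 0.02585 * 30.7989 = 0.796 V

0.796


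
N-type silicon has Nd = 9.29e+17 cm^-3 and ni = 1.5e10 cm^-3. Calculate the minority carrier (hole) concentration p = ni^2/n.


Step 1: Since Nd >> ni, n ≈ Nd = 9.29e+17 cm^-3
Step 2: p = ni^2 / n = (1.5e10)^2 / 9.29e+17
Step 3: p = 2.25e20 / 9.29e+17 = 2.42e+02 cm^-3

2.42e+02


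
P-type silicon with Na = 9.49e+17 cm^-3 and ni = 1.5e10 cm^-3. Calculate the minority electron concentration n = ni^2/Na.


Step 1: Majority hole concentration p ≈ Na = 9.49e+17 cm^-3
Step 2: n = ni^2 / Na = (1.5e10)^2 / 9.49e+17
Step 3: n = 2.37e+02 cm^-3

2.37e+02


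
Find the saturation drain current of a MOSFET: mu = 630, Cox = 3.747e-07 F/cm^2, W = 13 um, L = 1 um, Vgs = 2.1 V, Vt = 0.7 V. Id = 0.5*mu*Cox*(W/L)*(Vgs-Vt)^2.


Step 1: Overdrive voltage Vov = Vgs - Vt = 2.1 - 0.7 = 1.4 V
Step 2: W/L = 13/1 = 13
Step 3: Id = 0.5 * 630 * 3.747e-07 * 13 * 1.4^2
Step 4: Id = 3.01e-03 A

3.01e-03


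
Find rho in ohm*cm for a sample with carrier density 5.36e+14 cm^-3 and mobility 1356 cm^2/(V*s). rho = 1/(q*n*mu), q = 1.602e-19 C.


Step 1: sigma = q * n * mu = 1.602e-19 * 5.36e+14 * 1356 = 1.16436e-01 S/cm
Step 2: rho = 1 / sigma = 1 / 1.16436e-01 = 8.588 ohm*cm

8.588


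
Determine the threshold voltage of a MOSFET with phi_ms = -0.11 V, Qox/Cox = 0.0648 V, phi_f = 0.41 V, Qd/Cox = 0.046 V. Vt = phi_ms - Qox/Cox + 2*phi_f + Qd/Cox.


Step 1: Vt = phi_ms - Qox/Cox + 2*phi_f + Qd/Cox
Step 2: Vt = -0.11 - 0.0648 + 2*0.41 + 0.046
Step 3: Vt = -0.11 - 0.0648 + 0.82 + 0.046
Step 4: Vt = 0.6912 V

0.6912


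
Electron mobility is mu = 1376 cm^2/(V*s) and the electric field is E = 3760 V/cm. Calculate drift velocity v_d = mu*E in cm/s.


Step 1: v_d = mu * E
Step 2: v_d = 1376 * 3760 = 5173760
Step 3: v_d = 5.17e+06 cm/s

5.17e+06


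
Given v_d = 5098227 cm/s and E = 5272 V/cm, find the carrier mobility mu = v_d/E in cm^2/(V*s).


Step 1: mu = v_d / E
Step 2: mu = 5098227 / 5272
Step 3: mu = 967.04 cm^2/(V*s)

967.04


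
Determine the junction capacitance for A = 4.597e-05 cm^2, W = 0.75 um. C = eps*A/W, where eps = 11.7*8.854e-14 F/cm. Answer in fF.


Step 1: eps_Si = 11.7 * 8.854e-14 = 1.035918e-12 F/cm
Step 2: W in cm = 0.75 * 1e-4 = 7.50e-05 cm
Step 3: C = 1.035918e-12 * 4.597e-05 / 7.50e-05 = 6.349487e-13 F
Step 4: C = 634.95 fF

634.95


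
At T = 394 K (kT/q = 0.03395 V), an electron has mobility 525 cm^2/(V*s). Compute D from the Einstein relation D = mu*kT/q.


Step 1: D = mu * (kT/q)
Step 2: D = 525 * 0.03395
Step 3: D = 17.82 cm^2/s

17.82


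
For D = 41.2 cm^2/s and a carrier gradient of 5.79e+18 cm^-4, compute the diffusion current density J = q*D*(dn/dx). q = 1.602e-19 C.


Step 1: J = q * D * (dn/dx)
Step 2: J = 1.602e-19 * 41.2 * 5.79e+18
Step 3: J = 3.82e+01 A/cm^2

3.82e+01


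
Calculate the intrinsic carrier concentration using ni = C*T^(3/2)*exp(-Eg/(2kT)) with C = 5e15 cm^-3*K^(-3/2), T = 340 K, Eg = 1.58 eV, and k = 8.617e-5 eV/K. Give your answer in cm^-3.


Step 1: Compute kT = 8.617e-5 * 340 = 0.0292978 eV
Step 2: Exponent = -Eg/(2kT) = -1.58/(2*0.0292978) = -26.96448
Step 3: T^(3/2) = 340^1.5 = 6269.29
Step 4: ni = 5e15 * 6269.29 * exp(-26.96448) = 6.10e+07 cm^-3

6.10e+07


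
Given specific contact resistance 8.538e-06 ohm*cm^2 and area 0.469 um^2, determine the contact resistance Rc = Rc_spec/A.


Step 1: Convert area to cm^2: 0.469 um^2 = 4.6900e-09 cm^2
Step 2: Rc = Rc_spec / A = 8.538e-06 / 4.6900e-09
Step 3: Rc = 1.82e+03 ohms

1.82e+03


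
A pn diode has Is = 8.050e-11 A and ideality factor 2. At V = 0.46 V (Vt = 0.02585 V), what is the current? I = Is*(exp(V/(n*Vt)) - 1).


Step 1: V/(n*Vt) = 0.46/(2*0.02585) = 8.8975
Step 2: exp(8.8975) = 7.3137e+03
Step 3: I = 8.050e-11 * (7.3137e+03 - 1) = 5.89e-07 A

5.89e-07


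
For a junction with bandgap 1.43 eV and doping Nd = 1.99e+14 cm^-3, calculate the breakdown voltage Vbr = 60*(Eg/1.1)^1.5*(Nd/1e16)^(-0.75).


Step 1: Eg/1.1 = 1.43/1.1 = 1.300000
Step 2: (Eg/1.1)^1.5 = 1.300000^1.5 = 1.482228
Step 3: (Nd/1e16)^(-0.75) = (0.0199)^(-0.75) = 18.873837
Step 4: Vbr = 60 * 1.482228 * 18.873837 = 1678.5 V

1678.5


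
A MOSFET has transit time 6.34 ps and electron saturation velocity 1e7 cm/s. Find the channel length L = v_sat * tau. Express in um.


Step 1: tau in seconds = 6.34 ps * 1e-12 = 6.3400e-12 s
Step 2: L = v_sat * tau = 1e7 * 6.3400e-12 = 6.3400e-05 cm
Step 3: L in um = 6.3400e-05 * 1e4 = 0.634 um

0.634


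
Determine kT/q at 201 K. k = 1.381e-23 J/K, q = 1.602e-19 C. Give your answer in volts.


Step 1: kT = 1.381e-23 * 201 = 2.77581e-21 J
Step 2: Vt = kT/q = 2.77581e-21 / 1.602e-19
Step 3: Vt = 0.01733 V

0.01733


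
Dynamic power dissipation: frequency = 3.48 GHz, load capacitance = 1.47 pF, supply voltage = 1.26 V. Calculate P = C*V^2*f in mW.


Step 1: V^2 = 1.26^2 = 1.5876 V^2
Step 2: P = C*V^2*f = 1.47e-12 F * 1.5876 * 3.48e9 Hz
Step 3: P = 8.12152656e-03 W
Step 4: P = 8.122 mW

8.122


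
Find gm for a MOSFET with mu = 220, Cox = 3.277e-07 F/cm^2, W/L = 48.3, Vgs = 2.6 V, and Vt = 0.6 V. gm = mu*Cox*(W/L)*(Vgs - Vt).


Step 1: Vov = Vgs - Vt = 2.6 - 0.6 = 2.0 V
Step 2: gm = mu * Cox * (W/L) * Vov
Step 3: gm = 220 * 3.277e-07 * 48.3 * 2.0 = 6.96e-03 S

6.96e-03


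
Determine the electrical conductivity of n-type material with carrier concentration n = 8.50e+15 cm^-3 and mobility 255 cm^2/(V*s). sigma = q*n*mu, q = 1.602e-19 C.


Step 1: sigma = q * n * mu
Step 2: sigma = 1.602e-19 * 8.50e+15 * 255
Step 3: sigma = 3.472e-01 S/cm

3.472e-01


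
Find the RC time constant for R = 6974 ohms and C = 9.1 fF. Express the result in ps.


Step 1: tau = R * C
Step 2: tau = 6974 * 9.1 fF = 6974 * 9.1e-15 F
Step 3: tau = 6.34634e-11 s = 63.4634 ps

63.4634


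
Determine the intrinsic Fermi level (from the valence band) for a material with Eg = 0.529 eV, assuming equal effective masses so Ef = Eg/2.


Step 1: For an intrinsic semiconductor, the Fermi level sits at midgap.
Step 2: Ef = Eg / 2 = 0.529 / 2 = 0.2645 eV

0.2645


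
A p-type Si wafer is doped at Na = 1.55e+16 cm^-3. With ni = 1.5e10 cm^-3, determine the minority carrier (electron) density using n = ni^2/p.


Step 1: Majority hole concentration p ≈ Na = 1.55e+16 cm^-3
Step 2: n = ni^2 / Na = (1.5e10)^2 / 1.55e+16
Step 3: n = 1.45e+04 cm^-3

1.45e+04


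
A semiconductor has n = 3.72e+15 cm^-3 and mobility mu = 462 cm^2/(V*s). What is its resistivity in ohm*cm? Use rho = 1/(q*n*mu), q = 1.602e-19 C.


Step 1: sigma = q * n * mu = 1.602e-19 * 3.72e+15 * 462 = 2.75326e-01 S/cm
Step 2: rho = 1 / sigma = 1 / 2.75326e-01 = 3.632 ohm*cm

3.632


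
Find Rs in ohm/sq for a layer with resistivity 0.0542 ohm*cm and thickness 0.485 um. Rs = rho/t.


Step 1: Convert thickness to cm: t = 0.485 um = 4.8500e-05 cm
Step 2: Rs = rho / t = 0.0542 / 4.8500e-05
Step 3: Rs = 1117.5 ohm/sq

1117.5


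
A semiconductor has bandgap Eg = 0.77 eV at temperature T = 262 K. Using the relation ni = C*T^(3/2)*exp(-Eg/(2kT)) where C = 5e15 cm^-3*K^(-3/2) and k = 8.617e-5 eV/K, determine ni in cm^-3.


Step 1: Compute kT = 8.617e-5 * 262 = 0.02257654 eV
Step 2: Exponent = -Eg/(2kT) = -0.77/(2*0.02257654) = -17.05310
Step 3: T^(3/2) = 262^1.5 = 4240.84
Step 4: ni = 5e15 * 4240.84 * exp(-17.05310) = 8.32e+11 cm^-3

8.32e+11


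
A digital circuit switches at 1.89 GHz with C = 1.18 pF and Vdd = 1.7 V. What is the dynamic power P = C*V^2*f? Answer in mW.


Step 1: V^2 = 1.7^2 = 2.89 V^2
Step 2: P = C*V^2*f = 1.18e-12 F * 2.89 * 1.89e9 Hz
Step 3: P = 6.445278e-03 W
Step 4: P = 6.445 mW

6.445


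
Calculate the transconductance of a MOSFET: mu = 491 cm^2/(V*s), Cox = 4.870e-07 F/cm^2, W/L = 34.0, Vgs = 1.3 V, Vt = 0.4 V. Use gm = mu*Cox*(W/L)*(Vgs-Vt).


Step 1: Vov = Vgs - Vt = 1.3 - 0.4 = 0.9 V
Step 2: gm = mu * Cox * (W/L) * Vov
Step 3: gm = 491 * 4.870e-07 * 34.0 * 0.9 = 7.32e-03 S

7.32e-03


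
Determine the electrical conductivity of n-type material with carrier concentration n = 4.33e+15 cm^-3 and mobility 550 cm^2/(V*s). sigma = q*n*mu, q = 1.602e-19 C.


Step 1: sigma = q * n * mu
Step 2: sigma = 1.602e-19 * 4.33e+15 * 550
Step 3: sigma = 3.815e-01 S/cm

3.815e-01


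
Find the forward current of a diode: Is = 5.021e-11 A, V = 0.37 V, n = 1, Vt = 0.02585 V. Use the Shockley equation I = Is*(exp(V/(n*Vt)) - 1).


Step 1: V/(n*Vt) = 0.37/(1*0.02585) = 14.3133
Step 2: exp(14.3133) = 1.6451e+06
Step 3: I = 5.021e-11 * (1.6451e+06 - 1) = 8.26e-05 A

8.26e-05


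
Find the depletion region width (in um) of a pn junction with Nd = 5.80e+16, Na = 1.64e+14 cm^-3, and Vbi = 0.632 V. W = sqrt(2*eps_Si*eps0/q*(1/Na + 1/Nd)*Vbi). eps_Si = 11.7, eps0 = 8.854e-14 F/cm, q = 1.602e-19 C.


Step 1: 1/Na + 1/Nd = 1/1.64e+14 + 1/5.80e+16 = 6.11480e-15
Step 2: 2*eps*eps0/q = 2*11.7*8.854e-14/1.602e-19 = 1.293281e+07
Step 3: W^2 = 1.293281e+07 * 6.11480e-15 * 0.632 = 4.99795e-08
Step 4: W = sqrt(4.99795e-08) = 2.236e-04 cm = 2.236 um

2.236


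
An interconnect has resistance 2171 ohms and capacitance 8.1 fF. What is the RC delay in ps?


Step 1: tau = R * C
Step 2: tau = 2171 * 8.1 fF = 2171 * 8.1e-15 F
Step 3: tau = 1.75851e-11 s = 17.5851 ps

17.5851


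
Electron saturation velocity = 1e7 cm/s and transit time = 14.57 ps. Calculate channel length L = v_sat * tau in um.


Step 1: tau in seconds = 14.57 ps * 1e-12 = 1.4570e-11 s
Step 2: L = v_sat * tau = 1e7 * 1.4570e-11 = 1.4570e-04 cm
Step 3: L in um = 1.4570e-04 * 1e4 = 1.457 um

1.457


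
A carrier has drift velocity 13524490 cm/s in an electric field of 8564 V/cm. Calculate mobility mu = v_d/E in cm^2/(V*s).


Step 1: mu = v_d / E
Step 2: mu = 13524490 / 8564
Step 3: mu = 1579.23 cm^2/(V*s)

1579.23


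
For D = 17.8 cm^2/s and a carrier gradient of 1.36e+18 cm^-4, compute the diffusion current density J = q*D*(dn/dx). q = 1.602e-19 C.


Step 1: J = q * D * (dn/dx)
Step 2: J = 1.602e-19 * 17.8 * 1.36e+18
Step 3: J = 3.88e+00 A/cm^2

3.88e+00


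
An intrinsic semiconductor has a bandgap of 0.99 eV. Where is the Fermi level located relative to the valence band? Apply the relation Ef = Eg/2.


Step 1: For an intrinsic semiconductor, the Fermi level sits at midgap.
Step 2: Ef = Eg / 2 = 0.99 / 2 = 0.495 eV

0.495


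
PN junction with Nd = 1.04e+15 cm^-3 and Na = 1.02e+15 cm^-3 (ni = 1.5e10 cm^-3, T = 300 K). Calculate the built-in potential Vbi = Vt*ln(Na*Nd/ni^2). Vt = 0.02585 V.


Step 1: Compute Na*Nd/ni^2 = 1.02e+15 * 1.04e+15 / (1.5e10)^2 = 4.7147e+09
Step 2: ln(4.7147e+09) = 22.2740
Step 3: Vbi = 0.02585 * 22.2740 = 0.576 V

0.576


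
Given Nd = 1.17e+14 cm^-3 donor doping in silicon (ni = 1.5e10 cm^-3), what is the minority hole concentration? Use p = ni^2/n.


Step 1: Since Nd >> ni, n ≈ Nd = 1.17e+14 cm^-3
Step 2: p = ni^2 / n = (1.5e10)^2 / 1.17e+14
Step 3: p = 2.25e20 / 1.17e+14 = 1.92e+06 cm^-3

1.92e+06


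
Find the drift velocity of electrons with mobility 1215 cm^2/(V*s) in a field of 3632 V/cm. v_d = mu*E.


Step 1: v_d = mu * E
Step 2: v_d = 1215 * 3632 = 4412880
Step 3: v_d = 4.41e+06 cm/s

4.41e+06


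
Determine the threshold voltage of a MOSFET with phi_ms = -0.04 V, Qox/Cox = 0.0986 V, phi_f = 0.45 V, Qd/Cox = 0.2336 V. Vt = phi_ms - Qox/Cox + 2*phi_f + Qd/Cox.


Step 1: Vt = phi_ms - Qox/Cox + 2*phi_f + Qd/Cox
Step 2: Vt = -0.04 - 0.0986 + 2*0.45 + 0.2336
Step 3: Vt = -0.04 - 0.0986 + 0.9 + 0.2336
Step 4: Vt = 0.995 V

0.995


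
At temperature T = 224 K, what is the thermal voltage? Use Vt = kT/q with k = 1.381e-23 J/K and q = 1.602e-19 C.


Step 1: kT = 1.381e-23 * 224 = 3.09344e-21 J
Step 2: Vt = kT/q = 3.09344e-21 / 1.602e-19
Step 3: Vt = 0.01931 V

0.01931


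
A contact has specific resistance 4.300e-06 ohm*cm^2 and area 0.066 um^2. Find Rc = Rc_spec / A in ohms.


Step 1: Convert area to cm^2: 0.066 um^2 = 6.6000e-10 cm^2
Step 2: Rc = Rc_spec / A = 4.300e-06 / 6.6000e-10
Step 3: Rc = 6.52e+03 ohms

6.52e+03


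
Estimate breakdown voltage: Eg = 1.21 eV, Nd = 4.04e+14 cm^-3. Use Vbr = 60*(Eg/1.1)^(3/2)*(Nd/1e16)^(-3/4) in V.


Step 1: Eg/1.1 = 1.21/1.1 = 1.100000
Step 2: (Eg/1.1)^1.5 = 1.100000^1.5 = 1.153690
Step 3: (Nd/1e16)^(-0.75) = (0.0404)^(-0.75) = 11.097214
Step 4: Vbr = 60 * 1.153690 * 11.097214 = 768.2 V

768.2


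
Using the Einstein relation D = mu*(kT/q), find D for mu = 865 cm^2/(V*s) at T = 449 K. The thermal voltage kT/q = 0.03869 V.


Step 1: D = mu * (kT/q)
Step 2: D = 865 * 0.03869
Step 3: D = 33.47 cm^2/s

33.47


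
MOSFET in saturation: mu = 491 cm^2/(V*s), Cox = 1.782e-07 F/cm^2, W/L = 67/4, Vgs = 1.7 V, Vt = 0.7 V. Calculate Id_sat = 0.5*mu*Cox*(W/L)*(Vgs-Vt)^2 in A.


Step 1: Overdrive voltage Vov = Vgs - Vt = 1.7 - 0.7 = 1.0 V
Step 2: W/L = 67/4 = 16.75
Step 3: Id = 0.5 * 491 * 1.782e-07 * 16.75 * 1.0^2
Step 4: Id = 7.33e-04 A

7.33e-04


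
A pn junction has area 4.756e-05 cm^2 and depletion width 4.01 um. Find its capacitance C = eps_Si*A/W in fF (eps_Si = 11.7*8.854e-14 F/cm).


Step 1: eps_Si = 11.7 * 8.854e-14 = 1.035918e-12 F/cm
Step 2: W in cm = 4.01 * 1e-4 = 4.01e-04 cm
Step 3: C = 1.035918e-12 * 4.756e-05 / 4.01e-04 = 1.228635e-13 F
Step 4: C = 122.86 fF

122.86


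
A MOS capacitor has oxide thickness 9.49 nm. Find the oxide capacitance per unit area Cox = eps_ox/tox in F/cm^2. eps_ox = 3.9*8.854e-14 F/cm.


Step 1: eps_ox = 3.9 * 8.854e-14 = 3.45306e-13 F/cm
Step 2: tox in cm = 9.49 nm * 1e-7 = 9.4900e-07 cm
Step 3: Cox = 3.45306e-13 / 9.4900e-07 = 3.64e-07 F/cm^2

3.64e-07


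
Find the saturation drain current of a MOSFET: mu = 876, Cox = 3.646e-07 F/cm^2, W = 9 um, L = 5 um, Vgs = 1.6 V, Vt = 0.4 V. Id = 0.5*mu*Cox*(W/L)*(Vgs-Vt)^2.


Step 1: Overdrive voltage Vov = Vgs - Vt = 1.6 - 0.4 = 1.2 V
Step 2: W/L = 9/5 = 1.8
Step 3: Id = 0.5 * 876 * 3.646e-07 * 1.8 * 1.2^2
Step 4: Id = 4.14e-04 A

4.14e-04


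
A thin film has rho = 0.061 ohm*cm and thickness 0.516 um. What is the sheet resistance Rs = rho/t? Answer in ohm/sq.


Step 1: Convert thickness to cm: t = 0.516 um = 5.1600e-05 cm
Step 2: Rs = rho / t = 0.061 / 5.1600e-05
Step 3: Rs = 1182.2 ohm/sq

1182.2


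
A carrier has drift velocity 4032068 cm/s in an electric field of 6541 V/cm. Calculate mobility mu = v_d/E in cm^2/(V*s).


Step 1: mu = v_d / E
Step 2: mu = 4032068 / 6541
Step 3: mu = 616.43 cm^2/(V*s)

616.43


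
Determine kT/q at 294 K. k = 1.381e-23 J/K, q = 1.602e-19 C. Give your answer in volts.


Step 1: kT = 1.381e-23 * 294 = 4.06014e-21 J
Step 2: Vt = kT/q = 4.06014e-21 / 1.602e-19
Step 3: Vt = 0.02534 V

0.02534


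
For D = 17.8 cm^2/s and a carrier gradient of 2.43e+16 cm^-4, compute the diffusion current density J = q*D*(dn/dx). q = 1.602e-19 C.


Step 1: J = q * D * (dn/dx)
Step 2: J = 1.602e-19 * 17.8 * 2.43e+16
Step 3: J = 6.93e-02 A/cm^2

6.93e-02


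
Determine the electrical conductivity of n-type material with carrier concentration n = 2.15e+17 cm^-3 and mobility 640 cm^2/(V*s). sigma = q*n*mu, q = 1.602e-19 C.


Step 1: sigma = q * n * mu
Step 2: sigma = 1.602e-19 * 2.15e+17 * 640
Step 3: sigma = 2.204e+01 S/cm

2.204e+01


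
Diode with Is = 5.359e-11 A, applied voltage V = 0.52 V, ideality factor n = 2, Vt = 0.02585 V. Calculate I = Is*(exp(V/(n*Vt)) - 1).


Step 1: V/(n*Vt) = 0.52/(2*0.02585) = 10.0580
Step 2: exp(10.0580) = 2.3342e+04
Step 3: I = 5.359e-11 * (2.3342e+04 - 1) = 1.25e-06 A

1.25e-06


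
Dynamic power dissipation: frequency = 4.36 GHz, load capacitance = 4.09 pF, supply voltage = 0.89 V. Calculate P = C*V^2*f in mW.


Step 1: V^2 = 0.89^2 = 0.7921 V^2
Step 2: P = C*V^2*f = 4.09e-12 F * 0.7921 * 4.36e9 Hz
Step 3: P = 1.412504404e-02 W
Step 4: P = 14.125 mW

14.125


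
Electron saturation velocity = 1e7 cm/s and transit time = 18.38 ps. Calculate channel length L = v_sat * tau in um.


Step 1: tau in seconds = 18.38 ps * 1e-12 = 1.8380e-11 s
Step 2: L = v_sat * tau = 1e7 * 1.8380e-11 = 1.8380e-04 cm
Step 3: L in um = 1.8380e-04 * 1e4 = 1.838 um

1.838


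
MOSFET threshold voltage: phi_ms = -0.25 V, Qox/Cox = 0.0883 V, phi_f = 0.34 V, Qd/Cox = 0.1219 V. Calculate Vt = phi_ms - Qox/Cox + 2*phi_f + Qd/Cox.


Step 1: Vt = phi_ms - Qox/Cox + 2*phi_f + Qd/Cox
Step 2: Vt = -0.25 - 0.0883 + 2*0.34 + 0.1219
Step 3: Vt = -0.25 - 0.0883 + 0.68 + 0.1219
Step 4: Vt = 0.4636 V

0.4636


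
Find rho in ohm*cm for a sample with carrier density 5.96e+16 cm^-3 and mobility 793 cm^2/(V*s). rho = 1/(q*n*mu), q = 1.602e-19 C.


Step 1: sigma = q * n * mu = 1.602e-19 * 5.96e+16 * 793 = 7.57150e+00 S/cm
Step 2: rho = 1 / sigma = 1 / 7.57150e+00 = 0.1321 ohm*cm

0.1321


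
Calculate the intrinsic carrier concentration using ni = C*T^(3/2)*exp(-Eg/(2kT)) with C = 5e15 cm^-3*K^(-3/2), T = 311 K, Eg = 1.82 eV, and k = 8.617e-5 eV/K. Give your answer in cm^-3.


Step 1: Compute kT = 8.617e-5 * 311 = 0.02679887 eV
Step 2: Exponent = -Eg/(2kT) = -1.82/(2*0.02679887) = -33.95666
Step 3: T^(3/2) = 311^1.5 = 5484.54
Step 4: ni = 5e15 * 5484.54 * exp(-33.95666) = 4.91e+04 cm^-3

4.91e+04


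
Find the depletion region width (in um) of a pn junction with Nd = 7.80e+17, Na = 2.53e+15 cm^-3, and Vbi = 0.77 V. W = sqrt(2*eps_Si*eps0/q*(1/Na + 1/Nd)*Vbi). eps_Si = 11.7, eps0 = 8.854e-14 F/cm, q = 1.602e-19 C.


Step 1: 1/Na + 1/Nd = 1/2.53e+15 + 1/7.80e+17 = 3.96539e-16
Step 2: 2*eps*eps0/q = 2*11.7*8.854e-14/1.602e-19 = 1.293281e+07
Step 3: W^2 = 1.293281e+07 * 3.96539e-16 * 0.77 = 3.94884e-09
Step 4: W = sqrt(3.94884e-09) = 6.284e-05 cm = 0.6284 um

0.6284


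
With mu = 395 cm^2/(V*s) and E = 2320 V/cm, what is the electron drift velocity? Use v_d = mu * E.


Step 1: v_d = mu * E
Step 2: v_d = 395 * 2320 = 916400
Step 3: v_d = 9.16e+05 cm/s

9.16e+05


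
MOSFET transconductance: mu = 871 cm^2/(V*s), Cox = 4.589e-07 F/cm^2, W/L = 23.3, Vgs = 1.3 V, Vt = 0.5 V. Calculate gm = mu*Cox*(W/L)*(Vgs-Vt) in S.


Step 1: Vov = Vgs - Vt = 1.3 - 0.5 = 0.8 V
Step 2: gm = mu * Cox * (W/L) * Vov
Step 3: gm = 871 * 4.589e-07 * 23.3 * 0.8 = 7.45e-03 S

7.45e-03


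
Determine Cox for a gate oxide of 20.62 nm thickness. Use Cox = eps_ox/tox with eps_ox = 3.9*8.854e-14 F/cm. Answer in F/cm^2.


Step 1: eps_ox = 3.9 * 8.854e-14 = 3.45306e-13 F/cm
Step 2: tox in cm = 20.62 nm * 1e-7 = 2.0620e-06 cm
Step 3: Cox = 3.45306e-13 / 2.0620e-06 = 1.67e-07 F/cm^2

1.67e-07


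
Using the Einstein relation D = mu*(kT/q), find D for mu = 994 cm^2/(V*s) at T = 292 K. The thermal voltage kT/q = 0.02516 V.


Step 1: D = mu * (kT/q)
Step 2: D = 994 * 0.02516
Step 3: D = 25.01 cm^2/s

25.01


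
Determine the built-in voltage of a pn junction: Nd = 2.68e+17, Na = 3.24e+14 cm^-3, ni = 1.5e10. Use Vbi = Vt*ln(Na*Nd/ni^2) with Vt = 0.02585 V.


Step 1: Compute Na*Nd/ni^2 = 3.24e+14 * 2.68e+17 / (1.5e10)^2 = 3.8592e+11
Step 2: ln(3.8592e+11) = 26.6789
Step 3: Vbi = 0.02585 * 26.6789 = 0.69 V

0.69


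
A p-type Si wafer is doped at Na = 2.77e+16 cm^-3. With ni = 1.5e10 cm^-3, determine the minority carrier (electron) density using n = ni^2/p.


Step 1: Majority hole concentration p ≈ Na = 2.77e+16 cm^-3
Step 2: n = ni^2 / Na = (1.5e10)^2 / 2.77e+16
Step 3: n = 8.12e+03 cm^-3

8.12e+03


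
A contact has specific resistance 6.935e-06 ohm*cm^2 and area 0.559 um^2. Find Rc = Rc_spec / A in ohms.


Step 1: Convert area to cm^2: 0.559 um^2 = 5.5900e-09 cm^2
Step 2: Rc = Rc_spec / A = 6.935e-06 / 5.5900e-09
Step 3: Rc = 1.24e+03 ohms

1.24e+03


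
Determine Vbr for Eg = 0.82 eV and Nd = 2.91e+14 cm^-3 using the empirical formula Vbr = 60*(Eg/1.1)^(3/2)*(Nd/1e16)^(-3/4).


Step 1: Eg/1.1 = 0.82/1.1 = 0.745455
Step 2: (Eg/1.1)^1.5 = 0.745455^1.5 = 0.643624
Step 3: (Nd/1e16)^(-0.75) = (0.0291)^(-0.75) = 14.193198
Step 4: Vbr = 60 * 0.643624 * 14.193198 = 548.1 V

548.1


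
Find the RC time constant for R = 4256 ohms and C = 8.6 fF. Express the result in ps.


Step 1: tau = R * C
Step 2: tau = 4256 * 8.6 fF = 4256 * 8.6e-15 F
Step 3: tau = 3.66016e-11 s = 36.6016 ps

36.6016


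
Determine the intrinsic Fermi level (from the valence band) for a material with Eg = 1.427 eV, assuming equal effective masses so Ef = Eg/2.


Step 1: For an intrinsic semiconductor, the Fermi level sits at midgap.
Step 2: Ef = Eg / 2 = 1.427 / 2 = 0.7135 eV

0.7135


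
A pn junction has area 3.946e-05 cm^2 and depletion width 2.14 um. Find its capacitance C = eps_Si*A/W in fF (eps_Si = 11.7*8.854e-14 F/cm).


Step 1: eps_Si = 11.7 * 8.854e-14 = 1.035918e-12 F/cm
Step 2: W in cm = 2.14 * 1e-4 = 2.14e-04 cm
Step 3: C = 1.035918e-12 * 3.946e-05 / 2.14e-04 = 1.910155e-13 F
Step 4: C = 191.02 fF

191.02


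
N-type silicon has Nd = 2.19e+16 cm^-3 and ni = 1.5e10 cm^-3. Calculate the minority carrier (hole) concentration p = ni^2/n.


Step 1: Since Nd >> ni, n ≈ Nd = 2.19e+16 cm^-3
Step 2: p = ni^2 / n = (1.5e10)^2 / 2.19e+16
Step 3: p = 2.25e20 / 2.19e+16 = 1.03e+04 cm^-3

1.03e+04


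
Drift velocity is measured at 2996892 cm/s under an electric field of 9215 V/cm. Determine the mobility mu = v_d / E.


Step 1: mu = v_d / E
Step 2: mu = 2996892 / 9215
Step 3: mu = 325.22 cm^2/(V*s)

325.22


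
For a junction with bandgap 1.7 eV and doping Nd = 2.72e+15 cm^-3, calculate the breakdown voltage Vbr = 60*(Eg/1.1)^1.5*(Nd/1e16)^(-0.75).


Step 1: Eg/1.1 = 1.7/1.1 = 1.545455
Step 2: (Eg/1.1)^1.5 = 1.545455^1.5 = 1.921253
Step 3: (Nd/1e16)^(-0.75) = (0.272)^(-0.75) = 2.655054
Step 4: Vbr = 60 * 1.921253 * 2.655054 = 306.1 V

306.1


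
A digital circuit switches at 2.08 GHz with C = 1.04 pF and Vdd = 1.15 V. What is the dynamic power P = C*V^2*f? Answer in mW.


Step 1: V^2 = 1.15^2 = 1.3225 V^2
Step 2: P = C*V^2*f = 1.04e-12 F * 1.3225 * 2.08e9 Hz
Step 3: P = 2.860832e-03 W
Step 4: P = 2.861 mW

2.861


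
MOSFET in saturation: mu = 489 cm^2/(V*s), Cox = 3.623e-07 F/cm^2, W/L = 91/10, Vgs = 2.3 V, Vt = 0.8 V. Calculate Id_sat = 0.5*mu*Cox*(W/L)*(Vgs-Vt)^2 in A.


Step 1: Overdrive voltage Vov = Vgs - Vt = 2.3 - 0.8 = 1.5 V
Step 2: W/L = 91/10 = 9.1
Step 3: Id = 0.5 * 489 * 3.623e-07 * 9.1 * 1.5^2
Step 4: Id = 1.81e-03 A

1.81e-03


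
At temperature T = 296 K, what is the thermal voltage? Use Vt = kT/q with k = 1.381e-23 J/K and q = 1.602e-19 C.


Step 1: kT = 1.381e-23 * 296 = 4.08776e-21 J
Step 2: Vt = kT/q = 4.08776e-21 / 1.602e-19
Step 3: Vt = 0.02552 V

0.02552


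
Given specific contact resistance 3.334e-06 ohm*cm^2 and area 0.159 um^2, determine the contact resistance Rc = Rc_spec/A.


Step 1: Convert area to cm^2: 0.159 um^2 = 1.5900e-09 cm^2
Step 2: Rc = Rc_spec / A = 3.334e-06 / 1.5900e-09
Step 3: Rc = 2.10e+03 ohms

2.10e+03


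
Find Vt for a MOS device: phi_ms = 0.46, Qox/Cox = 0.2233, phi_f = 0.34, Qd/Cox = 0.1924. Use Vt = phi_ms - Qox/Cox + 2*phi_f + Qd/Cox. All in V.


Step 1: Vt = phi_ms - Qox/Cox + 2*phi_f + Qd/Cox
Step 2: Vt = 0.46 - 0.2233 + 2*0.34 + 0.1924
Step 3: Vt = 0.46 - 0.2233 + 0.68 + 0.1924
Step 4: Vt = 1.1091 V

1.1091


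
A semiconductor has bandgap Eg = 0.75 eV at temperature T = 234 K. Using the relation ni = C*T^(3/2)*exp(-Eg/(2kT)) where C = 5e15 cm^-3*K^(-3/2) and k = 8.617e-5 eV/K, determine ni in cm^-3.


Step 1: Compute kT = 8.617e-5 * 234 = 0.02016378 eV
Step 2: Exponent = -Eg/(2kT) = -0.75/(2*0.02016378) = -18.59770
Step 3: T^(3/2) = 234^1.5 = 3579.51
Step 4: ni = 5e15 * 3579.51 * exp(-18.59770) = 1.50e+11 cm^-3

1.50e+11


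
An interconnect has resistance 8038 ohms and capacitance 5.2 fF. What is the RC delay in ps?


Step 1: tau = R * C
Step 2: tau = 8038 * 5.2 fF = 8038 * 5.2e-15 F
Step 3: tau = 4.17976e-11 s = 41.7976 ps

41.7976


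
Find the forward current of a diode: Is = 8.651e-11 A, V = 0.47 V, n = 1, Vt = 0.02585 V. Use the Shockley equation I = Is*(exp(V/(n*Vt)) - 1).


Step 1: V/(n*Vt) = 0.47/(1*0.02585) = 18.1818
Step 2: exp(18.1818) = 7.8751e+07
Step 3: I = 8.651e-11 * (7.8751e+07 - 1) = 6.81e-03 A

6.81e-03


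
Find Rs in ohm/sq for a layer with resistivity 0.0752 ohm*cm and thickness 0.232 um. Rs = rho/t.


Step 1: Convert thickness to cm: t = 0.232 um = 2.3200e-05 cm
Step 2: Rs = rho / t = 0.0752 / 2.3200e-05
Step 3: Rs = 3241.4 ohm/sq

3241.4


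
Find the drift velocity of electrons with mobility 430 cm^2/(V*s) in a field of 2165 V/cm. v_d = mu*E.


Step 1: v_d = mu * E
Step 2: v_d = 430 * 2165 = 930950
Step 3: v_d = 9.31e+05 cm/s

9.31e+05


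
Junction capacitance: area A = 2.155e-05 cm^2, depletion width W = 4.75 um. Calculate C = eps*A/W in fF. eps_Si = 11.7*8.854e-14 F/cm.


Step 1: eps_Si = 11.7 * 8.854e-14 = 1.035918e-12 F/cm
Step 2: W in cm = 4.75 * 1e-4 = 4.75e-04 cm
Step 3: C = 1.035918e-12 * 2.155e-05 / 4.75e-04 = 4.699796e-14 F
Step 4: C = 47.0 fF

47.0


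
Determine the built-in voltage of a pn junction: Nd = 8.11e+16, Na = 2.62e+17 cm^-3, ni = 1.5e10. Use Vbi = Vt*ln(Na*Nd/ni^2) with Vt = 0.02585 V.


Step 1: Compute Na*Nd/ni^2 = 2.62e+17 * 8.11e+16 / (1.5e10)^2 = 9.4436e+13
Step 2: ln(9.4436e+13) = 32.1789
Step 3: Vbi = 0.02585 * 32.1789 = 0.832 V

0.832


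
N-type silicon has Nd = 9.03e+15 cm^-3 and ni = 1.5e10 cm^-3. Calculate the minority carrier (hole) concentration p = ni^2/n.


Step 1: Since Nd >> ni, n ≈ Nd = 9.03e+15 cm^-3
Step 2: p = ni^2 / n = (1.5e10)^2 / 9.03e+15
Step 3: p = 2.25e20 / 9.03e+15 = 2.49e+04 cm^-3

2.49e+04


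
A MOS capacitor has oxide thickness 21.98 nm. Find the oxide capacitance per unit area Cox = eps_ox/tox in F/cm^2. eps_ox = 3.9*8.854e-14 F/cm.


Step 1: eps_ox = 3.9 * 8.854e-14 = 3.45306e-13 F/cm
Step 2: tox in cm = 21.98 nm * 1e-7 = 2.1980e-06 cm
Step 3: Cox = 3.45306e-13 / 2.1980e-06 = 1.57e-07 F/cm^2

1.57e-07


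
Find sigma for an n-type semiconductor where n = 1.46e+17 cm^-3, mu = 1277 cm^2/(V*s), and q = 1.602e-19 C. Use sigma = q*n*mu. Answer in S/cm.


Step 1: sigma = q * n * mu
Step 2: sigma = 1.602e-19 * 1.46e+17 * 1277
Step 3: sigma = 2.987e+01 S/cm

2.987e+01


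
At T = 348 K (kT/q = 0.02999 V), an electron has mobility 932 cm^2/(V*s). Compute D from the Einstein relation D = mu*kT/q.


Step 1: D = mu * (kT/q)
Step 2: D = 932 * 0.02999
Step 3: D = 27.95 cm^2/s

27.95


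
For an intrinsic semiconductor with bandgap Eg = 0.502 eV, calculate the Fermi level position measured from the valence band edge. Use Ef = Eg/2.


Step 1: For an intrinsic semiconductor, the Fermi level sits at midgap.
Step 2: Ef = Eg / 2 = 0.502 / 2 = 0.251 eV

0.251


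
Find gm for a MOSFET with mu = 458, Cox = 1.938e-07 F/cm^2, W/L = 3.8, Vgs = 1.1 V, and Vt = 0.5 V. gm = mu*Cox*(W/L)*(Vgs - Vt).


Step 1: Vov = Vgs - Vt = 1.1 - 0.5 = 0.6 V
Step 2: gm = mu * Cox * (W/L) * Vov
Step 3: gm = 458 * 1.938e-07 * 3.8 * 0.6 = 2.02e-04 S

2.02e-04


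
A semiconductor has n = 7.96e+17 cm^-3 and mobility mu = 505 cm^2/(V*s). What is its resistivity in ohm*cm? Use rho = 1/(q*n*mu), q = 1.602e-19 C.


Step 1: sigma = q * n * mu = 1.602e-19 * 7.96e+17 * 505 = 6.43972e+01 S/cm
Step 2: rho = 1 / sigma = 1 / 6.43972e+01 = 0.01553 ohm*cm

0.01553


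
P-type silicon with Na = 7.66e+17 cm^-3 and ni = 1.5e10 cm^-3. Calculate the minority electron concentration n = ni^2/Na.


Step 1: Majority hole concentration p ≈ Na = 7.66e+17 cm^-3
Step 2: n = ni^2 / Na = (1.5e10)^2 / 7.66e+17
Step 3: n = 2.94e+02 cm^-3

2.94e+02


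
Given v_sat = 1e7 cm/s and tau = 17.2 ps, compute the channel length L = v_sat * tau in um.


Step 1: tau in seconds = 17.2 ps * 1e-12 = 1.7200e-11 s
Step 2: L = v_sat * tau = 1e7 * 1.7200e-11 = 1.7200e-04 cm
Step 3: L in um = 1.7200e-04 * 1e4 = 1.72 um

1.72


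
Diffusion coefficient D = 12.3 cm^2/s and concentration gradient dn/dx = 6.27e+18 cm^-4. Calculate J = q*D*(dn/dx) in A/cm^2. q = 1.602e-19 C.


Step 1: J = q * D * (dn/dx)
Step 2: J = 1.602e-19 * 12.3 * 6.27e+18
Step 3: J = 1.24e+01 A/cm^2

1.24e+01


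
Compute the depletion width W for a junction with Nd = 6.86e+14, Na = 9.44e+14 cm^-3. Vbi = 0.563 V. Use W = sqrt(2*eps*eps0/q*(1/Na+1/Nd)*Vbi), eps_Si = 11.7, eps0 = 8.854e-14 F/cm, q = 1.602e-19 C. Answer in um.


Step 1: 1/Na + 1/Nd = 1/9.44e+14 + 1/6.86e+14 = 2.51705e-15
Step 2: 2*eps*eps0/q = 2*11.7*8.854e-14/1.602e-19 = 1.293281e+07
Step 3: W^2 = 1.293281e+07 * 2.51705e-15 * 0.563 = 1.83271e-08
Step 4: W = sqrt(1.83271e-08) = 1.354e-04 cm = 1.354 um

1.354


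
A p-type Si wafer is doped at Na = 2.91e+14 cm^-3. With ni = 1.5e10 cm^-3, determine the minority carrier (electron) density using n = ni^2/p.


Step 1: Majority hole concentration p ≈ Na = 2.91e+14 cm^-3
Step 2: n = ni^2 / Na = (1.5e10)^2 / 2.91e+14
Step 3: n = 7.73e+05 cm^-3

7.73e+05


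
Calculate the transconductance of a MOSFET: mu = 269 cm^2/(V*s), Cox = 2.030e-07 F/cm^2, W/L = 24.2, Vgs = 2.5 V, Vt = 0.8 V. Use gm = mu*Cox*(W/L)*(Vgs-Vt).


Step 1: Vov = Vgs - Vt = 2.5 - 0.8 = 1.7 V
Step 2: gm = mu * Cox * (W/L) * Vov
Step 3: gm = 269 * 2.030e-07 * 24.2 * 1.7 = 2.25e-03 S

2.25e-03


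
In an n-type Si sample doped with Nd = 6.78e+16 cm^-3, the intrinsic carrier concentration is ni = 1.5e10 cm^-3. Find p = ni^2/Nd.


Step 1: Since Nd >> ni, n ≈ Nd = 6.78e+16 cm^-3
Step 2: p = ni^2 / n = (1.5e10)^2 / 6.78e+16
Step 3: p = 2.25e20 / 6.78e+16 = 3.32e+03 cm^-3

3.32e+03


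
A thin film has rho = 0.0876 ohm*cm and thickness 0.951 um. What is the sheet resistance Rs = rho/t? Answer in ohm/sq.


Step 1: Convert thickness to cm: t = 0.951 um = 9.5100e-05 cm
Step 2: Rs = rho / t = 0.0876 / 9.5100e-05
Step 3: Rs = 921.1 ohm/sq

921.1


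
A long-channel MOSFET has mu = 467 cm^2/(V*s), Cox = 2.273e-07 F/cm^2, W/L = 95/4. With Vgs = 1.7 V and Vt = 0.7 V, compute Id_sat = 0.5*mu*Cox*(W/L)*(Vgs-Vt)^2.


Step 1: Overdrive voltage Vov = Vgs - Vt = 1.7 - 0.7 = 1.0 V
Step 2: W/L = 95/4 = 23.75
Step 3: Id = 0.5 * 467 * 2.273e-07 * 23.75 * 1.0^2
Step 4: Id = 1.26e-03 A

1.26e-03


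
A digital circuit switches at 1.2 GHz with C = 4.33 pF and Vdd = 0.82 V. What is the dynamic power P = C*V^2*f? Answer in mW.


Step 1: V^2 = 0.82^2 = 0.6724 V^2
Step 2: P = C*V^2*f = 4.33e-12 F * 0.6724 * 1.2e9 Hz
Step 3: P = 3.4937904e-03 W
Step 4: P = 3.494 mW

3.494


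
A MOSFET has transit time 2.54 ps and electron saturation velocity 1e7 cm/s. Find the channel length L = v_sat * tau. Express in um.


Step 1: tau in seconds = 2.54 ps * 1e-12 = 2.5400e-12 s
Step 2: L = v_sat * tau = 1e7 * 2.5400e-12 = 2.5400e-05 cm
Step 3: L in um = 2.5400e-05 * 1e4 = 0.254 um

0.254


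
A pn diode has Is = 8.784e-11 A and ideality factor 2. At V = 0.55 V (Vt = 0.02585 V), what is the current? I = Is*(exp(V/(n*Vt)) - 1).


Step 1: V/(n*Vt) = 0.55/(2*0.02585) = 10.6383
Step 2: exp(10.6383) = 4.1702e+04
Step 3: I = 8.784e-11 * (4.1702e+04 - 1) = 3.66e-06 A

3.66e-06


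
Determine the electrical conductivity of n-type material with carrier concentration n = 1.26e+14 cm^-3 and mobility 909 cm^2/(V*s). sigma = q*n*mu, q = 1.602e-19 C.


Step 1: sigma = q * n * mu
Step 2: sigma = 1.602e-19 * 1.26e+14 * 909
Step 3: sigma = 1.835e-02 S/cm

1.835e-02


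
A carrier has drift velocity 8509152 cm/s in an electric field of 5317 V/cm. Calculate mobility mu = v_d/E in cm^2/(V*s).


Step 1: mu = v_d / E
Step 2: mu = 8509152 / 5317
Step 3: mu = 1600.37 cm^2/(V*s)

1600.37


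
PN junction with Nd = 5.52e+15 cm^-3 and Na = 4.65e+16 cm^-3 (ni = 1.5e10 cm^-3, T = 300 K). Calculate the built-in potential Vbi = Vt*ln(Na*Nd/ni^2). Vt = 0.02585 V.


Step 1: Compute Na*Nd/ni^2 = 4.65e+16 * 5.52e+15 / (1.5e10)^2 = 1.1408e+12
Step 2: ln(1.1408e+12) = 27.7628
Step 3: Vbi = 0.02585 * 27.7628 = 0.718 V

0.718


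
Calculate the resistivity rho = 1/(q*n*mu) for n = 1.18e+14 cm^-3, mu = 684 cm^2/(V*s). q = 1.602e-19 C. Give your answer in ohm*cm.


Step 1: sigma = q * n * mu = 1.602e-19 * 1.18e+14 * 684 = 1.29301e-02 S/cm
Step 2: rho = 1 / sigma = 1 / 1.29301e-02 = 77.34 ohm*cm

77.34


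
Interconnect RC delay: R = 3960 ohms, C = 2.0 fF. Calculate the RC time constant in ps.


Step 1: tau = R * C
Step 2: tau = 3960 * 2.0 fF = 3960 * 2.0e-15 F
Step 3: tau = 7.92e-12 s = 7.92 ps

7.92


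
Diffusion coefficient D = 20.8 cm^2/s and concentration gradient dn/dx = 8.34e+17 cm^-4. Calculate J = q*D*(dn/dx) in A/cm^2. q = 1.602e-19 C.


Step 1: J = q * D * (dn/dx)
Step 2: J = 1.602e-19 * 20.8 * 8.34e+17
Step 3: J = 2.78e+00 A/cm^2

2.78e+00


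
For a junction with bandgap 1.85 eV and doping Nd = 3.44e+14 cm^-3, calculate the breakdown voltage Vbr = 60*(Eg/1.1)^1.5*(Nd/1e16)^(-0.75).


Step 1: Eg/1.1 = 1.85/1.1 = 1.681818
Step 2: (Eg/1.1)^1.5 = 1.681818^1.5 = 2.181064
Step 3: (Nd/1e16)^(-0.75) = (0.0344)^(-0.75) = 12.519332
Step 4: Vbr = 60 * 2.181064 * 12.519332 = 1638.3 V

1638.3


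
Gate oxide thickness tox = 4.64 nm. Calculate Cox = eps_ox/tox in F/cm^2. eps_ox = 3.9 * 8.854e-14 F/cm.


Step 1: eps_ox = 3.9 * 8.854e-14 = 3.45306e-13 F/cm
Step 2: tox in cm = 4.64 nm * 1e-7 = 4.6400e-07 cm
Step 3: Cox = 3.45306e-13 / 4.6400e-07 = 7.44e-07 F/cm^2

7.44e-07


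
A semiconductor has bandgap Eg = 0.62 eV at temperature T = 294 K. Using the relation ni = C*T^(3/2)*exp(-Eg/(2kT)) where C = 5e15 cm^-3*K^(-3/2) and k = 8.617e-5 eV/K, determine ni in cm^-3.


Step 1: Compute kT = 8.617e-5 * 294 = 0.02533398 eV
Step 2: Exponent = -Eg/(2kT) = -0.62/(2*0.02533398) = -12.23653
Step 3: T^(3/2) = 294^1.5 = 5041.05
Step 4: ni = 5e15 * 5041.05 * exp(-12.23653) = 1.22e+14 cm^-3

1.22e+14


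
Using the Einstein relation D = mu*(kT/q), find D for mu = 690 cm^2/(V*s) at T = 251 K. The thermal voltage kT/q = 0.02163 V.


Step 1: D = mu * (kT/q)
Step 2: D = 690 * 0.02163
Step 3: D = 14.92 cm^2/s

14.92


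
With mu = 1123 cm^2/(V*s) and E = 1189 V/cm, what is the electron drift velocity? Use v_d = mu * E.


Step 1: v_d = mu * E
Step 2: v_d = 1123 * 1189 = 1335247
Step 3: v_d = 1.34e+06 cm/s

1.34e+06


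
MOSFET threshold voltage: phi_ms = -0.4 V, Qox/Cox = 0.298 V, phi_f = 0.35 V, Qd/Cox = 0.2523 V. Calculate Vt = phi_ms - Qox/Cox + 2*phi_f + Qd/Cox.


Step 1: Vt = phi_ms - Qox/Cox + 2*phi_f + Qd/Cox
Step 2: Vt = -0.4 - 0.298 + 2*0.35 + 0.2523
Step 3: Vt = -0.4 - 0.298 + 0.7 + 0.2523
Step 4: Vt = 0.2543 V

0.2543


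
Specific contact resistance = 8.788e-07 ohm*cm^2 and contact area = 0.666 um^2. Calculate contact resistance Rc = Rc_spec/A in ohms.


Step 1: Convert area to cm^2: 0.666 um^2 = 6.6600e-09 cm^2
Step 2: Rc = Rc_spec / A = 8.788e-07 / 6.6600e-09
Step 3: Rc = 1.32e+02 ohms

1.32e+02


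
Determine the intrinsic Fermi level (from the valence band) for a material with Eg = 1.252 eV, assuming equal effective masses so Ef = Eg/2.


Step 1: For an intrinsic semiconductor, the Fermi level sits at midgap.
Step 2: Ef = Eg / 2 = 1.252 / 2 = 0.626 eV

0.626
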